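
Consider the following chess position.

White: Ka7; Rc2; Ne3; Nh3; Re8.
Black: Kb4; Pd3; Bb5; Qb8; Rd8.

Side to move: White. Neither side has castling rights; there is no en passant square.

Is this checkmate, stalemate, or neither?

White to move; white king on a7.
In check: yes, from the black queen on b8.
King squares — a6: attacked by Bb5; b6: attacked by Qb8; b7: attacked by Qb8; a8: attacked by Qb8; b8: attacked by Rd8.
Legal moves for White: none.
In check with no legal moves → checkmate.

checkmate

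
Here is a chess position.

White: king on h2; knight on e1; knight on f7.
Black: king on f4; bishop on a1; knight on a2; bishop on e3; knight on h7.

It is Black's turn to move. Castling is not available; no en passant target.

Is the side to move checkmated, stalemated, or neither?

Black to move; black king on f4.
In check: no.
Legal moves for Black include: Nf8, Nf6, Ng5, Kf5, Kg4, Ke4, Ba7, Bb6, Bc5, Bed4, Bf2, Bd2, Bg1+, Bc1, Nb4, Nc3, Nc1, Bh8, ... (list truncated; more exist).
Black has legal moves and is not in check → neither.

neither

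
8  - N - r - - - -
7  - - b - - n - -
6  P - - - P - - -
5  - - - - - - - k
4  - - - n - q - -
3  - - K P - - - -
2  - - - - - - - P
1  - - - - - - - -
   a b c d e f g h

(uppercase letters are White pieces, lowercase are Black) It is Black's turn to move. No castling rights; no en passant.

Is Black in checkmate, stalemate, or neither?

neither

Black to move; black king on h5.
In check: no.
Legal moves for Black include: Rh8, Rg8, Rf8, Re8, Rc8, Rxb8, Rd7, Rd6, Rd5, Nh8, Nh6, Nd6, Ng5, Ne5, Bxb8, Bd6, Bb6, Be5, ... (list truncated; more exist).
Black has legal moves and is not in check → neither.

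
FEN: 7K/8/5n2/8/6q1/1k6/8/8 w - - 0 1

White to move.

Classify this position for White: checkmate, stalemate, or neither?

stalemate

White to move; white king on h8.
In check: no.
King squares — g7: attacked by Qg4; h7: attacked by Nf6; g8: attacked by Qg4.
Legal moves for White: none.
Not in check and no legal moves → stalemate.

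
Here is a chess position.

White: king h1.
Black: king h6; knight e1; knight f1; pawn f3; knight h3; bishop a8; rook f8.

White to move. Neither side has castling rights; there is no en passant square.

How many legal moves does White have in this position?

White to move; king on h1.
In check: no.
Legal moves: none.
Count: 0.

0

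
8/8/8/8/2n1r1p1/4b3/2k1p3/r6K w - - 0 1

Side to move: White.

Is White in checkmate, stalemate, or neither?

White to move; white king on h1.
In check: yes, from the black rook on a1.
Legal moves for White: Kh2, Kg2.
White is in check but has 2 legal moves → neither.

neither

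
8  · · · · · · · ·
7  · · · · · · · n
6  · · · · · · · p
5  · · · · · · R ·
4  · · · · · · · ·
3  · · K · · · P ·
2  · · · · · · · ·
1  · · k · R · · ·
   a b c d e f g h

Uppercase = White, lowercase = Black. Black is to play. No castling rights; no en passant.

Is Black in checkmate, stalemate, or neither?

Black to move; black king on c1.
In check: yes, from the white rook on e1.
King squares — b1: attacked by Re1; d1: attacked by Re1; b2: attacked by Kc3; c2: attacked by Kc3; d2: attacked by Kc3.
Legal moves for Black: none.
In check with no legal moves → checkmate.

checkmate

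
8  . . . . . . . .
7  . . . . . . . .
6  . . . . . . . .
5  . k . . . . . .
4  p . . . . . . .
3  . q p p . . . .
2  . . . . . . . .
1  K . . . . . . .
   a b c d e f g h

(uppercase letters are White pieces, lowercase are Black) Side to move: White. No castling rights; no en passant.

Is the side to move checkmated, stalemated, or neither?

stalemate

White to move; white king on a1.
In check: no.
King squares — b1: attacked by Qb3; a2: attacked by Qb3; b2: attacked by Qb3.
Legal moves for White: none.
Not in check and no legal moves → stalemate.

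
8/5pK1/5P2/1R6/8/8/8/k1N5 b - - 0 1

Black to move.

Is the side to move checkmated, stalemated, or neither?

stalemate

Black to move; black king on a1.
In check: no.
King squares — b1: attacked by Rb5; a2: attacked by Nc1; b2: attacked by Rb5.
Legal moves for Black: none.
Not in check and no legal moves → stalemate.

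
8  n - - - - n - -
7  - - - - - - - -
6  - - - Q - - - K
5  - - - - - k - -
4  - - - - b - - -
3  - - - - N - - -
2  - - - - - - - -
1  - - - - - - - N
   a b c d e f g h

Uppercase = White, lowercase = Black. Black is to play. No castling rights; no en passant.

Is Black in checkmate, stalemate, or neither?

Black to move; black king on f5.
In check: yes, from the white knight on e3.
King squares — e4: own bishop; f4: attacked by Qd6; g4: attacked by Ne3; e5: attacked by Qd6; g5: attacked by Kh6; e6: attacked by Qd6; f6: attacked by Qd6; g6: attacked by Qd6.
Legal moves for Black: none.
In check with no legal moves → checkmate.

checkmate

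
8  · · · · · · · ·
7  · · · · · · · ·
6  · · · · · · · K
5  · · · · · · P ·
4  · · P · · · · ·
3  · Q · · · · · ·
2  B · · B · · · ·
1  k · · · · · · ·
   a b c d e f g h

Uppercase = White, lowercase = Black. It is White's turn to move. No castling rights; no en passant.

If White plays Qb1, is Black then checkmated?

yes

After Qb1: black king on a1; in check: yes, from the white queen on b1.
King squares — b1: attacked by Ba2; a2: attacked by Qb1; b2: attacked by Qb1.
Black has no legal moves → checkmate.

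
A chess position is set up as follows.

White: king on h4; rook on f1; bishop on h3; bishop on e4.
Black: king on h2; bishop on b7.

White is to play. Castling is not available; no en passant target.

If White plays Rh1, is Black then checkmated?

yes

After Rh1: black king on h2; in check: yes, from the white rook on h1.
King squares — g1: attacked by Rh1; h1: attacked by Be4; g2: attacked by Bh3; g3: attacked by Kh4; h3: attacked by Rh1.
Black has no legal moves → checkmate.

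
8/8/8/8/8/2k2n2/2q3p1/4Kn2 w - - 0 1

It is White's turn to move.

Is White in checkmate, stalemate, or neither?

White to move; white king on e1.
In check: yes, from the black knight on f3.
King squares — d1: attacked by Qc2; f1: attacked by Pg2; d2: attacked by Nf1; e2: attacked by Qc2; f2: attacked by Qc2.
Legal moves for White: none.
In check with no legal moves → checkmate.

checkmate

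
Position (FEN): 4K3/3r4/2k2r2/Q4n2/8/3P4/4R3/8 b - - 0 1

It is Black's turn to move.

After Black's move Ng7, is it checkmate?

yes

After Ng7: white king on e8; in check: yes, from the black knight on g7.
King squares — d7: attacked by Kc6; e7: attacked by Rd7; f7: attacked by Rf6; d8: attacked by Rd7; f8: attacked by Rf6.
White has no legal moves → checkmate.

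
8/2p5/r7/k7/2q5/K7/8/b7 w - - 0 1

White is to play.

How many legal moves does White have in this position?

White to move; king on a3.
In check: no.
Legal moves: none.
Count: 0.

0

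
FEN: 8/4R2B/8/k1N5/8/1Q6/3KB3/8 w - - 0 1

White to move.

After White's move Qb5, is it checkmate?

yes

After Qb5: black king on a5; in check: yes, from the white queen on b5.
King squares — a4: attacked by Qb5; b4: attacked by Qb5; b5: attacked by Be2; a6: attacked by Qb5; b6: attacked by Qb5.
Black has no legal moves → checkmate.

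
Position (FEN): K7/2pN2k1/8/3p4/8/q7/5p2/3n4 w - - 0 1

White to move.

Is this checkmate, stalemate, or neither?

neither

White to move; white king on a8.
In check: yes, from the black queen on a3.
King squares — a7: attacked by Qa3; b7: available; b8: available.
Legal moves for White: Kb8, Kb7.
White is in check but has 2 legal moves → neither.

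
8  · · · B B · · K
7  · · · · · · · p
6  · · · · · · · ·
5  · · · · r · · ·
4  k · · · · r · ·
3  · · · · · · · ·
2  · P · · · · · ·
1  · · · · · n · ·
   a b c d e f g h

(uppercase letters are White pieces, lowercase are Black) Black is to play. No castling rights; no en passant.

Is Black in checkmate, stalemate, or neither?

Black to move; black king on a4.
In check: yes, from the white bishop on e8.
King squares — a3: attacked by Pb2; b3: available; b4: available; a5: attacked by Bd8; b5: attacked by Be8.
Legal moves for Black: Kb4, Kb3, Rxe8+, Rb5.
Black is in check but has 4 legal moves → neither.

neither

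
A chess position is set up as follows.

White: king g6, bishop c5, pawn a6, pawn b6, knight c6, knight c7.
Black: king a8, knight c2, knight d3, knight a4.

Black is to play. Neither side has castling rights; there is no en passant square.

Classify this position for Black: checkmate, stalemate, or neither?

checkmate

Black to move; black king on a8.
In check: yes, from the white knight on c7.
King squares — a7: attacked by Pb6; b7: attacked by Pa6; b8: attacked by Nc6.
Legal moves for Black: none.
In check with no legal moves → checkmate.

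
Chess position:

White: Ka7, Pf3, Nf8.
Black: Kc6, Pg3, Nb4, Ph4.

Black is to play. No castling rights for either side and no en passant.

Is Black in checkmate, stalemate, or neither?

Black to move; black king on c6.
In check: no.
Legal moves for Black: Kc7, Kd6, Kd5, Kc5, Kb5, Na6, Nd5, Nd3, Nc2, Na2, h3, g2.
Black has 12 legal moves and is not in check → neither.

neither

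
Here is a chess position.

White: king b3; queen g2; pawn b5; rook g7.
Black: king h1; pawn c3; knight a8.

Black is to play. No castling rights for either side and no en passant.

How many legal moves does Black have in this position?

0

Black to move; king on h1.
In check: yes, from the white queen on g2.
Legal moves: none.
Count: 0.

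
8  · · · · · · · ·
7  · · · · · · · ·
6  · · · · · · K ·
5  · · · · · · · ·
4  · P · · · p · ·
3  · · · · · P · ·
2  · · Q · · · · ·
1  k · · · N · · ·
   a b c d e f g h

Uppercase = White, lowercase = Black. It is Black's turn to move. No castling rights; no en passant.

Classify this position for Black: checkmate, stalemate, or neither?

stalemate

Black to move; black king on a1.
In check: no.
King squares — b1: attacked by Qc2; a2: attacked by Qc2; b2: attacked by Qc2.
Legal moves for Black: none.
Not in check and no legal moves → stalemate.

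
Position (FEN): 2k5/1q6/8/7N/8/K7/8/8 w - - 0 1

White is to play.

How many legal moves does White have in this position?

6

White to move; king on a3.
In check: no.
Legal moves: Ng7, Nf6, Nf4, Ng3, Ka4, Ka2.
Count: 6.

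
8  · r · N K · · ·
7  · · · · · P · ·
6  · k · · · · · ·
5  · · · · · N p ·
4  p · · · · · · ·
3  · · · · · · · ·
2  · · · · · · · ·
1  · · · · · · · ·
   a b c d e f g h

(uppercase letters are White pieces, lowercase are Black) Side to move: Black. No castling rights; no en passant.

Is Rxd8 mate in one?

no

After Rxd8: white king on e8; in check: yes, from the black rook on d8.
White has 2 legal replies: Kxd8, Ke7.
In check but a legal move exists → not checkmate.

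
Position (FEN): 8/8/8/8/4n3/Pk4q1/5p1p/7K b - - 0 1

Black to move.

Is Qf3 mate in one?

no

After Qf3: white king on h1; in check: yes, from the black queen on f3.
White has 1 legal reply: Kxh2.
In check but a legal move exists → not checkmate.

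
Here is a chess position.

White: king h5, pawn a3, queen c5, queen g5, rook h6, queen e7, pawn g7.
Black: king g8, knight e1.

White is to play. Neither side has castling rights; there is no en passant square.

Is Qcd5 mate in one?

yes

After Qcd5: black king on g8; in check: yes, from the white queen on d5.
King squares — f7: attacked by Qd5; g7: attacked by Qg5; h7: attacked by Rh6; f8: attacked by Qe7; h8: attacked by Rh6.
Black has no legal moves → checkmate.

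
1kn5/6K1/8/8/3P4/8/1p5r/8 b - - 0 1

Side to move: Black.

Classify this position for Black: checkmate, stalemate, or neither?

neither

Black to move; black king on b8.
In check: no.
Legal moves for Black include: Ne7, Na7, Nd6, Nb6, Ka8, Kc7, Kb7, Ka7, Rh8, Rh7+, Rh6, Rh5, Rh4, Rh3, Rg2+, Rf2, Re2, Rd2, ... (list truncated; more exist).
Black has legal moves and is not in check → neither.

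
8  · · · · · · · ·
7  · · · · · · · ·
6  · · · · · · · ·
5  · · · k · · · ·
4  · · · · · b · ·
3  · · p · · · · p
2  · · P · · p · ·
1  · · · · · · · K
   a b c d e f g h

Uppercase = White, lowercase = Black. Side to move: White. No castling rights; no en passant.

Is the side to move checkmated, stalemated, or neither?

White to move; white king on h1.
In check: no.
King squares — g1: attacked by Pf2; g2: attacked by Ph3; h2: attacked by Bf4.
Legal moves for White: none.
Not in check and no legal moves → stalemate.

stalemate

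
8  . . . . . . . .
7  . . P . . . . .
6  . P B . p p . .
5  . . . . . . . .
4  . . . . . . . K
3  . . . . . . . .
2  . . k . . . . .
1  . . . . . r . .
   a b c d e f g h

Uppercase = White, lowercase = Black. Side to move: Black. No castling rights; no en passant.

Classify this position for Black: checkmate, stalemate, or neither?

Black to move; black king on c2.
In check: no.
Legal moves for Black include: Kd3, Kc3, Kb3, Kd2, Kb2, Kd1, Kc1, Kb1, Rf5, Rf4+, Rf3, Rf2, Rh1+, Rg1, Re1, Rd1, Rc1, Rb1, ... (list truncated; more exist).
Black has legal moves and is not in check → neither.

neither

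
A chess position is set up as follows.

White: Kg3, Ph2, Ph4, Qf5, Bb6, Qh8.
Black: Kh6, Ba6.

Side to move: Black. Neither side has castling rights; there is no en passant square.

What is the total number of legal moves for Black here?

Black to move; king on h6.
In check: yes, from the white queen on h8.
Legal moves: none.
Count: 0.

0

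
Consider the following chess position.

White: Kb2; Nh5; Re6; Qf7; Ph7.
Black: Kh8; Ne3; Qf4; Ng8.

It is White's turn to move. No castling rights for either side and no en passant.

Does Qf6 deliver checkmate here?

no

After Qf6: black king on h8; in check: yes, from the white queen on f6.
Black has 3 legal replies: Kxh7, Nxf6, Qxf6+.
In check but a legal move exists → not checkmate.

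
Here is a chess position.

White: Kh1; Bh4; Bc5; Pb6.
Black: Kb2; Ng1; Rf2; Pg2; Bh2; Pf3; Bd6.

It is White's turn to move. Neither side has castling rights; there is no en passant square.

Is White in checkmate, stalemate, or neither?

checkmate

White to move; white king on h1.
In check: yes, from the black pawn on g2.
King squares — g1: attacked by Bh2; g2: attacked by Rf2; h2: attacked by Bd6.
Legal moves for White: none.
In check with no legal moves → checkmate.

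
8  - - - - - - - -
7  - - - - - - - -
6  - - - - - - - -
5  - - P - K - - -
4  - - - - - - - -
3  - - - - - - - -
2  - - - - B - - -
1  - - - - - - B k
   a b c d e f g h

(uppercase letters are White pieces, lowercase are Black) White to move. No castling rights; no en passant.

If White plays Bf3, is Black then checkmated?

After Bf3: black king on h1; in check: yes, from the white bishop on f3.
Black has 1 legal reply: Kxg1.
In check but a legal move exists → not checkmate.

no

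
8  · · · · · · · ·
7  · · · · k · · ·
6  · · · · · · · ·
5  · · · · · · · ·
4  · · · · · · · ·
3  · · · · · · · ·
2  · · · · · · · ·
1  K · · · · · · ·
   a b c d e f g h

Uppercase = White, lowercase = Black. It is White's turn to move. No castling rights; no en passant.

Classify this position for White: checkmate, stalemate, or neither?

White to move; white king on a1.
In check: no.
Legal moves for White: Kb2, Ka2, Kb1.
White has 3 legal moves and is not in check → neither.

neither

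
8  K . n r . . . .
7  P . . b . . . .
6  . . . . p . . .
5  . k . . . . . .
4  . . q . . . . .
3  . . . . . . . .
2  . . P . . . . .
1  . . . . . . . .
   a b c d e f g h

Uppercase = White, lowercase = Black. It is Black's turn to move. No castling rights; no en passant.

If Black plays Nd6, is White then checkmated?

yes

After Nd6: white king on a8; in check: yes, from the black rook on d8.
King squares — a7: own pawn; b7: attacked by Nd6; b8: attacked by Rd8.
White has no legal moves → checkmate.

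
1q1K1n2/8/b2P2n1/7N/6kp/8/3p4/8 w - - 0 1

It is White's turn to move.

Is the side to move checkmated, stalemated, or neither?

checkmate

White to move; white king on d8.
In check: yes, from the black queen on b8.
King squares — c7: attacked by Qb8; d7: attacked by Nf8; e7: attacked by Ng6; c8: attacked by Ba6; e8: attacked by Qb8.
Legal moves for White: none.
In check with no legal moves → checkmate.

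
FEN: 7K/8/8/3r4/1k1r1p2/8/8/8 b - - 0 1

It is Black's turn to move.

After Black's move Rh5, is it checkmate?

no

After Rh5: white king on h8; in check: yes, from the black rook on h5.
White has 2 legal replies: Kg8, Kg7.
In check but a legal move exists → not checkmate.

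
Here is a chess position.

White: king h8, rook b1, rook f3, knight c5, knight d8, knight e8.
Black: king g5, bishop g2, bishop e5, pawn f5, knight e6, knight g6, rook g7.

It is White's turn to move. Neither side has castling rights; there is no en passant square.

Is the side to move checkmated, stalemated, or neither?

White to move; white king on h8.
In check: yes, from the black knight on g6.
King squares — g7: attacked by Be5; h7: attacked by Rg7; g8: attacked by Rg7.
Legal moves for White: none.
In check with no legal moves → checkmate.

checkmate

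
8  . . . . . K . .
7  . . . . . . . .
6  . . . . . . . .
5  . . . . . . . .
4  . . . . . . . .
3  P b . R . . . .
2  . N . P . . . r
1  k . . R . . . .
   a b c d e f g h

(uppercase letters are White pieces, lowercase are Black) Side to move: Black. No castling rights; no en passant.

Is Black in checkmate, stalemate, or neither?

neither

Black to move; black king on a1.
In check: yes, from the white rook on d1.
King squares — b1: attacked by Rd1; a2: available; b2: available.
Legal moves for Black: Kxb2, Ka2, Bxd1.
Black is in check but has 3 legal moves → neither.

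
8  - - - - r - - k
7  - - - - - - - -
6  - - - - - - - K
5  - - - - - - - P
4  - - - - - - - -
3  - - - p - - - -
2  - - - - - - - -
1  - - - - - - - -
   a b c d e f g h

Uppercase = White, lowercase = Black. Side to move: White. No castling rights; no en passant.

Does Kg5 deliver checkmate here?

After Kg5: black king on h8; in check: no.
Black is not in check, so this cannot be checkmate.

no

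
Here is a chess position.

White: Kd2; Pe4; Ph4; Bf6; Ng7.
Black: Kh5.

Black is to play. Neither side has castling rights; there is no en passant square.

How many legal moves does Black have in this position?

Black to move; king on h5.
In check: yes, from the white knight on g7.
Legal moves: Kh6, Kg6, Kg4.
Count: 3.

3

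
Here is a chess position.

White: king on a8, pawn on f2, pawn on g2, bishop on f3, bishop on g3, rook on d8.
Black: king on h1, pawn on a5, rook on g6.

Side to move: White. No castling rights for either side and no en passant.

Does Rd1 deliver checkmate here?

yes

After Rd1: black king on h1; in check: yes, from the white rook on d1.
King squares — g1: attacked by Rd1; g2: attacked by Bf3; h2: attacked by Bg3.
Black has no legal moves → checkmate.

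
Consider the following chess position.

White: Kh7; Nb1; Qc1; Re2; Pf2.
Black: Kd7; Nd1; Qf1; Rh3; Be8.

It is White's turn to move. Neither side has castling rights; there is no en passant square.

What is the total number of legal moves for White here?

3

White to move; king on h7.
In check: yes, from the black rook on h3.
Legal moves: Kg8, Kg7, Qh6.
Count: 3.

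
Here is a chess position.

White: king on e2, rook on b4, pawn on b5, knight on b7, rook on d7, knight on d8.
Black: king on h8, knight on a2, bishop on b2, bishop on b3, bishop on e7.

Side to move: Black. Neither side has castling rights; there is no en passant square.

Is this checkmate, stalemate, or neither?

neither

Black to move; black king on h8.
In check: no.
Legal moves for Black include: Kg8, Kh7, Kg7, Bf8, Bxd8, Bef6, Bd6, Bg5, Bc5, Bh4, Bxb4, Bg8, Bf7, Be6, Bd5, Bc4+, Ba4, Bc2, ... (list truncated; more exist).
Black has legal moves and is not in check → neither.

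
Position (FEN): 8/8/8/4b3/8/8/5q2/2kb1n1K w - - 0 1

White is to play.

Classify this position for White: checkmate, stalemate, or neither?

stalemate

White to move; white king on h1.
In check: no.
King squares — g1: attacked by Qf2; g2: attacked by Qf2; h2: attacked by Nf1.
Legal moves for White: none.
Not in check and no legal moves → stalemate.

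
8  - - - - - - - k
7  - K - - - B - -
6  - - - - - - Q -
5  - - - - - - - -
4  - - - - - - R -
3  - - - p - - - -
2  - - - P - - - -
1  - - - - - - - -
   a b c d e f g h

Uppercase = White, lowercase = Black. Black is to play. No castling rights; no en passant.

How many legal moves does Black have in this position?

0

Black to move; king on h8.
In check: no.
Legal moves: none.
Count: 0.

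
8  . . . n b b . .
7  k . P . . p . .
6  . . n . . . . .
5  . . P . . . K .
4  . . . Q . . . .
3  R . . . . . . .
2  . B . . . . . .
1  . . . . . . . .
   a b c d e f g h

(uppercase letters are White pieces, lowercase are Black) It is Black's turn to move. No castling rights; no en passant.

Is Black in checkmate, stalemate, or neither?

Black to move; black king on a7.
In check: yes, from the white rook on a3.
King squares — a6: attacked by Ra3; b6: attacked by Pc5; b7: available; a8: attacked by Ra3; b8: attacked by Pc7.
Legal moves for Black: Kb7, Na5.
Black is in check but has 2 legal moves → neither.

neither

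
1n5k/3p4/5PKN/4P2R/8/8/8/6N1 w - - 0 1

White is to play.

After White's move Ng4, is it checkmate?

no

After Ng4: black king on h8; in check: yes, from the white rook on h5.
Black has 1 legal reply: Kg8.
In check but a legal move exists → not checkmate.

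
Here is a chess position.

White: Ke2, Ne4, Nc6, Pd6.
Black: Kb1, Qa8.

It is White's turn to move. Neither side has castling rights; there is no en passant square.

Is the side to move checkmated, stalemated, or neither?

White to move; white king on e2.
In check: no.
Legal moves for White include: Nd8, Nb8, Ne7, Na7, Ne5, Na5, Nd4, Nb4, Nf6, Ng5, Nc5, Ng3, Nc3+, Nf2, Nd2+, Kf3, Ke3, Kd3, ... (list truncated; more exist).
White has legal moves and is not in check → neither.

neither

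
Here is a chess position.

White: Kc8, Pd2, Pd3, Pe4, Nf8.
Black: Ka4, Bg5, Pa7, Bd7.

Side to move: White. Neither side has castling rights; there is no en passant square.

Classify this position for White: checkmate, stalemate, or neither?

neither

White to move; white king on c8.
In check: yes, from the black bishop on d7.
King squares — b7: available; c7: available; d7: available; b8: available; d8: attacked by Bg5.
Legal moves for White: Kb8, Kxd7, Kc7, Kb7, Nxd7.
White is in check but has 5 legal moves → neither.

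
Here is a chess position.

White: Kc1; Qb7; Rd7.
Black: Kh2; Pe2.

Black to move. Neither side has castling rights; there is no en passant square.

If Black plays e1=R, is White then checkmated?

After e1=R: white king on c1; in check: yes, from the black rook on e1.
White has 4 legal replies: Kd2, Kc2, Kb2, Rd1.
In check but a legal move exists → not checkmate.

no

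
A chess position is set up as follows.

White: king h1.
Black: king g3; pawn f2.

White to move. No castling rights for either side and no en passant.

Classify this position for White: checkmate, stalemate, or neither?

stalemate

White to move; white king on h1.
In check: no.
King squares — g1: attacked by Pf2; g2: attacked by Kg3; h2: attacked by Kg3.
Legal moves for White: none.
Not in check and no legal moves → stalemate.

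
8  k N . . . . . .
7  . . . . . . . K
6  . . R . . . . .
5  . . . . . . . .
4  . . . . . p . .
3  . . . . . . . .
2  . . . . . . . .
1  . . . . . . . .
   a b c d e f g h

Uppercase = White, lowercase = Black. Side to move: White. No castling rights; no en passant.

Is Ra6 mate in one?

no

After Ra6: black king on a8; in check: yes, from the white rook on a6.
Black has 2 legal replies: Kxb8, Kb7.
In check but a legal move exists → not checkmate.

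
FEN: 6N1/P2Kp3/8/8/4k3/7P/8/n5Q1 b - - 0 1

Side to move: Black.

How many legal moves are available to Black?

10

Black to move; king on e4.
In check: no.
Legal moves: Kf5, Ke5, Kd5, Kf4, Kf3, Kd3, Nb3, Nc2, e6, e5.
Count: 10.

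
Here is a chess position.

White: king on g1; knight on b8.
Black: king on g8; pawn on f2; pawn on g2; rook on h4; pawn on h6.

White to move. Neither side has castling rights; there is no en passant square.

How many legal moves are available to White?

White to move; king on g1.
In check: yes, from the black pawn on f2.
Legal moves: Kxg2, Kxf2.
Count: 2.

2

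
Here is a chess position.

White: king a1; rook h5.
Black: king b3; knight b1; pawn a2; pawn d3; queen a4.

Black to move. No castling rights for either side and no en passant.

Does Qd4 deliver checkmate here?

yes

After Qd4: white king on a1; in check: yes, from the black queen on d4.
King squares — b1: attacked by Pa2; a2: attacked by Kb3; b2: attacked by Kb3.
White has no legal moves → checkmate.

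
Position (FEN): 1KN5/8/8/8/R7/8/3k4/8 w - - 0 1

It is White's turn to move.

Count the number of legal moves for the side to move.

White to move; king on b8.
In check: no.
Legal moves: Ne7, Na7, Nd6, Nb6, Ka8, Kc7, Kb7, Ka7, Ra8, Ra7, Ra6, Ra5, Rh4, Rg4, Rf4, Re4, Rd4+, Rc4, Rb4, Ra3, Ra2+, Ra1.
Count: 22.

22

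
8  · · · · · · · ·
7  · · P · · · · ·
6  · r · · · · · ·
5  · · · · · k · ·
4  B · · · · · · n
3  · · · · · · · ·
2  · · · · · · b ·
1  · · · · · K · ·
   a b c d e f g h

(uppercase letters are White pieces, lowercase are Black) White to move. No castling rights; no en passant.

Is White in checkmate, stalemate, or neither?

neither

White to move; white king on f1.
In check: yes, from the black bishop on g2.
Legal moves for White: Kf2, Ke2, Kg1, Ke1.
White is in check but has 4 legal moves → neither.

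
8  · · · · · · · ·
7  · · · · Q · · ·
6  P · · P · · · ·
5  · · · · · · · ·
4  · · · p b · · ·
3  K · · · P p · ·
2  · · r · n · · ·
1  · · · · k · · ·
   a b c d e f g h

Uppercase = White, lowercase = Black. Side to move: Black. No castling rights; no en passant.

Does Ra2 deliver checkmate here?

no

After Ra2: white king on a3; in check: yes, from the black rook on a2.
White has 3 legal replies: Kb4, Kb3, Kxa2.
In check but a legal move exists → not checkmate.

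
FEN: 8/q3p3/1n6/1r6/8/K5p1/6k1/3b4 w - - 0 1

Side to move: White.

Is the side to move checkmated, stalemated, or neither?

White to move; white king on a3.
In check: yes, from the black queen on a7.
King squares — a2: attacked by Qa7; b2: attacked by Rb5; b3: attacked by Bd1; a4: attacked by Bd1; b4: attacked by Rb5.
Legal moves for White: none.
In check with no legal moves → checkmate.

checkmate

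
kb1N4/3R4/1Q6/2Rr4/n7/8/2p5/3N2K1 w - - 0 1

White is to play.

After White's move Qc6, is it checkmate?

yes

After Qc6: black king on a8; in check: yes, from the white queen on c6.
King squares — a7: attacked by Rd7; b7: attacked by Qc6; b8: own bishop.
Black has no legal moves → checkmate.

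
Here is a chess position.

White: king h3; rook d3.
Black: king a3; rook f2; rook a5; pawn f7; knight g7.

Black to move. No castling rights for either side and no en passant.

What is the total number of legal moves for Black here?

4

Black to move; king on a3.
In check: yes, from the white rook on d3.
Legal moves: Kb4, Ka4, Kb2, Ka2.
Count: 4.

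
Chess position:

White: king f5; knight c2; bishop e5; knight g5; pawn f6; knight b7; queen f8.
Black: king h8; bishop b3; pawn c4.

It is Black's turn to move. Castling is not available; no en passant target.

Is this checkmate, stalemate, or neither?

checkmate

Black to move; black king on h8.
In check: yes, from the white queen on f8.
King squares — g7: attacked by Pf6; h7: attacked by Ng5; g8: attacked by Qf8.
Legal moves for Black: none.
In check with no legal moves → checkmate.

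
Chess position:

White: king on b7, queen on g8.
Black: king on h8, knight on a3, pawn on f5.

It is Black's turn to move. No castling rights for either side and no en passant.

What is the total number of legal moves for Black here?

1

Black to move; king on h8.
In check: yes, from the white queen on g8.
Legal moves: Kxg8.
Count: 1.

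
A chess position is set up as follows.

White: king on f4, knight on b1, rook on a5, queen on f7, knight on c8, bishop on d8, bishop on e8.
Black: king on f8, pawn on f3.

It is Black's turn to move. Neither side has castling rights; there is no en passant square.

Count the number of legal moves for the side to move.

0

Black to move; king on f8.
In check: yes, from the white queen on f7.
Legal moves: none.
Count: 0.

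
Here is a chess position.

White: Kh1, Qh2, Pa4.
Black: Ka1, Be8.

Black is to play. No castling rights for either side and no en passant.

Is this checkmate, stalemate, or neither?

Black to move; black king on a1.
In check: no.
Legal moves for Black: Bf7, Bd7, Bg6, Bc6+, Bh5, Bb5, Bxa4, Kb1.
Black has 8 legal moves and is not in check → neither.

neither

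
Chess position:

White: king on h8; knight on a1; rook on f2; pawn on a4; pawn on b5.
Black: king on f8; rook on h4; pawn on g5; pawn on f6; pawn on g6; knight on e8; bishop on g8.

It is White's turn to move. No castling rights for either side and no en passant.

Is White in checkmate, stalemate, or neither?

checkmate

White to move; white king on h8.
In check: yes, from the black rook on h4.
King squares — g7: attacked by Ne8; h7: attacked by Rh4; g8: attacked by Kf8.
Legal moves for White: none.
In check with no legal moves → checkmate.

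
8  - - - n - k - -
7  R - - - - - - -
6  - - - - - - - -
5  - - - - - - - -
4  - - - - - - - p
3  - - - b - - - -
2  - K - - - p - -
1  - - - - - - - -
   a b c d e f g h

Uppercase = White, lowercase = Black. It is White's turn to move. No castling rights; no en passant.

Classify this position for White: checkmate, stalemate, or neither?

neither

White to move; white king on b2.
In check: no.
Legal moves for White include: Ra8, Rh7, Rg7, Rf7+, Re7, Rd7, Rc7, Rb7, Ra6, Ra5, Ra4, Ra3, Ra2, Ra1, Kc3, Kb3, Ka3, Ka2, ... (list truncated; more exist).
White has legal moves and is not in check → neither.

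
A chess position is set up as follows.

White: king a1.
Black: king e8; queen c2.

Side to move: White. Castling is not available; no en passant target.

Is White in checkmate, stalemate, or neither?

White to move; white king on a1.
In check: no.
King squares — b1: attacked by Qc2; a2: attacked by Qc2; b2: attacked by Qc2.
Legal moves for White: none.
Not in check and no legal moves → stalemate.

stalemate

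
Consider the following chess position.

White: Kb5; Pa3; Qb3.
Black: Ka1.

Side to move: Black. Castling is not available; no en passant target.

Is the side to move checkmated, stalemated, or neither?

Black to move; black king on a1.
In check: no.
King squares — b1: attacked by Qb3; a2: attacked by Qb3; b2: attacked by Qb3.
Legal moves for Black: none.
Not in check and no legal moves → stalemate.

stalemate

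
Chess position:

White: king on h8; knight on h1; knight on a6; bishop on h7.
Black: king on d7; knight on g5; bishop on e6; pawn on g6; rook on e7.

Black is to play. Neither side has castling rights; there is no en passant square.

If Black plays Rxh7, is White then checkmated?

yes

After Rxh7: white king on h8; in check: yes, from the black rook on h7.
King squares — g7: attacked by Rh7; h7: attacked by Ng5; g8: attacked by Be6.
White has no legal moves → checkmate.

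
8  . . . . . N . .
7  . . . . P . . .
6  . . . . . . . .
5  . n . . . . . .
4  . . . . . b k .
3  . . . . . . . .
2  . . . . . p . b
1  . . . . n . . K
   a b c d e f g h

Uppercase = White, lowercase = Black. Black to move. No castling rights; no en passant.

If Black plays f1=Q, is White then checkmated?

After f1=Q: white king on h1; in check: yes, from the black queen on f1.
King squares — g1: attacked by Qf1; g2: attacked by Ne1; h2: attacked by Bf4.
White has no legal moves → checkmate.

yes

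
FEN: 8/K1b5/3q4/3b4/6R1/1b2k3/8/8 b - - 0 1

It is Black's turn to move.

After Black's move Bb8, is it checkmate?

yes

After Bb8: white king on a7; in check: yes, from the black bishop on b8.
King squares — a6: attacked by Qd6; b6: attacked by Qd6; b7: attacked by Bd5; a8: attacked by Bd5; b8: attacked by Qd6.
White has no legal moves → checkmate.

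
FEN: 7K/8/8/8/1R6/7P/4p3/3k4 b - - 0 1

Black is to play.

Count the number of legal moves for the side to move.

8

Black to move; king on d1.
In check: no.
Legal moves: Kd2, Kc2, Ke1, Kc1, e1=Q, e1=R, e1=B, e1=N.
Count: 8.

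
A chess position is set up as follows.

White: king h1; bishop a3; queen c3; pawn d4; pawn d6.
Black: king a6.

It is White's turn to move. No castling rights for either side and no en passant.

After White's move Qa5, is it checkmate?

After Qa5: black king on a6; in check: yes, from the white queen on a5.
Black has 2 legal replies: Kb7, Kxa5.
In check but a legal move exists → not checkmate.

no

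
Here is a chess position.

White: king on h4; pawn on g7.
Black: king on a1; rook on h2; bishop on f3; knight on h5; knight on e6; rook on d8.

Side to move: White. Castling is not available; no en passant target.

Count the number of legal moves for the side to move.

White to move; king on h4.
In check: yes, from the black rook on h2.
Legal moves: none.
Count: 0.

0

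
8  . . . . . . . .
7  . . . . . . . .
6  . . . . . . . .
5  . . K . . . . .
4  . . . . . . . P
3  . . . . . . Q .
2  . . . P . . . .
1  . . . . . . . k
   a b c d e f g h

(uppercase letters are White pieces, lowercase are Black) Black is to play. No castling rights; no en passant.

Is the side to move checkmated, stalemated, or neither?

stalemate

Black to move; black king on h1.
In check: no.
King squares — g1: attacked by Qg3; g2: attacked by Qg3; h2: attacked by Qg3.
Legal moves for Black: none.
Not in check and no legal moves → stalemate.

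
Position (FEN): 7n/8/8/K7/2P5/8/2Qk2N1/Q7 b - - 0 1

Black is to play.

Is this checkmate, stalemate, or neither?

neither

Black to move; black king on d2.
In check: yes, from the white queen on c2.
Legal moves for Black: Kxc2.
Black is in check but has 1 legal move → neither.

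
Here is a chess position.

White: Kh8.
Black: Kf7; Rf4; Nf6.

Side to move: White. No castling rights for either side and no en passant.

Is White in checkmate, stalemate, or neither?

White to move; white king on h8.
In check: no.
King squares — g7: attacked by Kf7; h7: attacked by Nf6; g8: attacked by Nf6.
Legal moves for White: none.
Not in check and no legal moves → stalemate.

stalemate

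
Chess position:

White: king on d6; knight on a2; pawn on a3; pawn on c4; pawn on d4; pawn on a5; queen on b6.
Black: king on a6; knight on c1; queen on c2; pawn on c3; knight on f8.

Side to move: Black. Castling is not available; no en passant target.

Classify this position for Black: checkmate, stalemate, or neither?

Black to move; black king on a6.
In check: yes, from the white queen on b6.
King squares — a5: attacked by Qb6; b5: attacked by Pc4; b6: attacked by Pa5; a7: attacked by Qb6; b7: attacked by Qb6.
Legal moves for Black: none.
In check with no legal moves → checkmate.

checkmate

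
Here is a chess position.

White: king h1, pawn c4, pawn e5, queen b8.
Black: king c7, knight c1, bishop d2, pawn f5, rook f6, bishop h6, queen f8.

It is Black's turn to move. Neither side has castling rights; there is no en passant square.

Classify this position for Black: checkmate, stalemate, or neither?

neither

Black to move; black king on c7.
In check: yes, from the white queen on b8.
Legal moves for Black: Kxb8, Kd7, Kc6, Qxb8.
Black is in check but has 4 legal moves → neither.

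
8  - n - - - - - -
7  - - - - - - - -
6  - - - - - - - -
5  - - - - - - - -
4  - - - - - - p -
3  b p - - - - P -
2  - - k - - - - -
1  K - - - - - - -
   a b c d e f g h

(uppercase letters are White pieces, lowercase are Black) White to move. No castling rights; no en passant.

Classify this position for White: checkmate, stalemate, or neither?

White to move; white king on a1.
In check: no.
King squares — b1: attacked by Kc2; a2: attacked by Pb3; b2: attacked by Kc2.
Legal moves for White: none.
Not in check and no legal moves → stalemate.

stalemate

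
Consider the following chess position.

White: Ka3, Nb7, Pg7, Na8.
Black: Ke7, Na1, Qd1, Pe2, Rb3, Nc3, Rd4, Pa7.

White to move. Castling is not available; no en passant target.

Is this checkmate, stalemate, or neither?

checkmate

White to move; white king on a3.
In check: yes, from the black rook on b3.
King squares — a2: attacked by Nc3; b2: attacked by Rb3; b3: attacked by Na1; a4: attacked by Nc3; b4: attacked by Rb3.
Legal moves for White: none.
In check with no legal moves → checkmate.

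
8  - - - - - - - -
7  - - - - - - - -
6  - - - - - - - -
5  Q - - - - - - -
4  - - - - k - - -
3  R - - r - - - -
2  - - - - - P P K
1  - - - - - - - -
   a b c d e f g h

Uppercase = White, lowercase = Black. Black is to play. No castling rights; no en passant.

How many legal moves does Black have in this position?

16

Black to move; king on e4.
In check: no.
Legal moves: Kf4, Kd4, Rd8, Rd7, Rd6, Rd5, Rd4, Rh3+, Rg3, Rf3, Re3, Rc3, Rb3, Rxa3, Rd2, Rd1.
Count: 16.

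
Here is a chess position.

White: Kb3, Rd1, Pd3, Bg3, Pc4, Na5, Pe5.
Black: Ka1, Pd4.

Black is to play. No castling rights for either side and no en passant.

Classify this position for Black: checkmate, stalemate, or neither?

checkmate

Black to move; black king on a1.
In check: yes, from the white rook on d1.
King squares — b1: attacked by Rd1; a2: attacked by Kb3; b2: attacked by Kb3.
Legal moves for Black: none.
In check with no legal moves → checkmate.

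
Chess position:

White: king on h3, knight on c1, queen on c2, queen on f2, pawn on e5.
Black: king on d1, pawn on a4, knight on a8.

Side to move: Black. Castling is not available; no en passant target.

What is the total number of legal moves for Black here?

Black to move; king on d1.
In check: yes, from the white queen on c2.
Legal moves: none.
Count: 0.

0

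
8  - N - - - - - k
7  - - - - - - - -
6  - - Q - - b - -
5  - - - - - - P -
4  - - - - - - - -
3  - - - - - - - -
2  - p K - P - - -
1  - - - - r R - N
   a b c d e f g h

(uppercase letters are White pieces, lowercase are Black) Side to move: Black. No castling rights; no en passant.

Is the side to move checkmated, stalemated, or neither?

neither

Black to move; black king on h8.
In check: no.
Legal moves for Black include: Kg8, Kh7, Kg7, Bd8, Bg7, Be7, Bxg5, Be5, Bd4, Bc3, Rxe2+, Rxf1, Rd1, Rc1+, Rb1, Ra1, b1=Q+, b1=R, ... (list truncated; more exist).
Black has legal moves and is not in check → neither.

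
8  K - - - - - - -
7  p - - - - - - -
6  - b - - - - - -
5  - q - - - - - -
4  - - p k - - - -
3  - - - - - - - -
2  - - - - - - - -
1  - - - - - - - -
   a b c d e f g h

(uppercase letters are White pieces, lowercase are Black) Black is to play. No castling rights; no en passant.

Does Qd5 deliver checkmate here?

After Qd5: white king on a8; in check: yes, from the black queen on d5.
White has 1 legal reply: Kb8.
In check but a legal move exists → not checkmate.

no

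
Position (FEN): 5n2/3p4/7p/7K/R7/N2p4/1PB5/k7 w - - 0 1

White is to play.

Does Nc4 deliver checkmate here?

yes

After Nc4: black king on a1; in check: yes, from the white rook on a4.
King squares — b1: attacked by Bc2; a2: attacked by Ra4; b2: attacked by Nc4.
Black has no legal moves → checkmate.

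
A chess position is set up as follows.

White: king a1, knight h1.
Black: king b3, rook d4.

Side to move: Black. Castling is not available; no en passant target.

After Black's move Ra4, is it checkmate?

no

After Ra4: white king on a1; in check: yes, from the black rook on a4.
White has 1 legal reply: Kb1.
In check but a legal move exists → not checkmate.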